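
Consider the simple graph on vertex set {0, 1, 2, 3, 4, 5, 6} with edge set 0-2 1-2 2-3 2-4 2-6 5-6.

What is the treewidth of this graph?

1

A width-1 tree decomposition is:
Bags: B1 = {2, 6}  B2 = {0, 2}  B3 = {1, 2}  B4 = {2, 3}  B5 = {5, 6}  B6 = {2, 4}
Tree: B1–B2, B1–B3, B1–B4, B1–B5, B1–B6
Each bag holds 2 vertices, so the decomposition has width 1, which upper-bounds the treewidth. G has an edge, so its treewidth is at least 1. Hence tw(G) = 1 exactly.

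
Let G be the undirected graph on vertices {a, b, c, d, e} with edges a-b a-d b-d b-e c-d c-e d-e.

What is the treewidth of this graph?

A width-2 tree decomposition is:
Bags: B1 = {c, d, e}  B2 = {b, d, e}  B3 = {a, b, d}
Tree: B1–B2, B2–B3
Each bag holds 3 vertices, so the decomposition has width 2, which upper-bounds the treewidth. For the lower bound, the 3 vertices {c, d, e} are pairwise adjacent, and any tree decomposition puts a clique entirely inside one bag — forcing width ≥ 2. The upper and lower bounds meet at 2, so that is the treewidth.

2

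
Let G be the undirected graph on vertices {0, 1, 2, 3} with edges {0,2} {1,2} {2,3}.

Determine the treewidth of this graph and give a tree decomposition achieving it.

Treewidth 1.
Bags: B1 = {1, 2}  B2 = {0, 2}  B3 = {2, 3}
Tree: B1–B2, B1–B3

Every bag has size at most 2, so the width is 2 − 1 = 1 and tw(G) ≤ 1. Any graph with an edge has treewidth ≥ 1, and G has the edge 2–1. Therefore the treewidth is 1.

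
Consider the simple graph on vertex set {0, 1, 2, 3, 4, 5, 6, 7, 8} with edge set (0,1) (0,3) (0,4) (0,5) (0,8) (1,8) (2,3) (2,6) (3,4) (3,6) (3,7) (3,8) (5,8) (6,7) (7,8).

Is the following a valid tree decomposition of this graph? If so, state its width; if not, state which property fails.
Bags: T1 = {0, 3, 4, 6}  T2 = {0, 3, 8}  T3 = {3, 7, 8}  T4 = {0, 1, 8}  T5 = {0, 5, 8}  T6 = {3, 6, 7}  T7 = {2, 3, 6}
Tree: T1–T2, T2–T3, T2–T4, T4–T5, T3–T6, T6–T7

A tree decomposition must satisfy three properties: every vertex lies in some bag; for every edge, both endpoints lie together in some bag; and for every vertex, the bags containing it form a connected subtree. Here bags containing vertex 6 are not connected in the tree, so the decomposition is invalid.

No — bags containing vertex 6 are not connected in the tree.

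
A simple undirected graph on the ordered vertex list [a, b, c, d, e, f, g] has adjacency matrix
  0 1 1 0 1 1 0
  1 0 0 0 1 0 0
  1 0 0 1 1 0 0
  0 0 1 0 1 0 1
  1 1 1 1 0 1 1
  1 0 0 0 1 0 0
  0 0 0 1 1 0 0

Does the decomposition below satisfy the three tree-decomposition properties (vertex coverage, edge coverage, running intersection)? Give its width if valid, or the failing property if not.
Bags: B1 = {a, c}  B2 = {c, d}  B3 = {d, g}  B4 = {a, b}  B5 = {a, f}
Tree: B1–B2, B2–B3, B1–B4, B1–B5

No — vertex e appears in no bag.

A tree decomposition must satisfy three properties: every vertex lies in some bag; for every edge, both endpoints lie together in some bag; and for every vertex, the bags containing it form a connected subtree. Here vertex e appears in no bag, so the decomposition is invalid.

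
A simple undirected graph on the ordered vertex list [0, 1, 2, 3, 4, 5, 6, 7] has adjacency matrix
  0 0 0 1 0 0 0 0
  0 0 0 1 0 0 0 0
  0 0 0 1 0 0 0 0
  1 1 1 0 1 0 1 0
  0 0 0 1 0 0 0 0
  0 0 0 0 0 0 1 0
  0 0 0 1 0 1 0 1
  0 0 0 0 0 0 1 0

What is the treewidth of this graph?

1

A width-1 tree decomposition is:
Bags: B1 = {5, 6}  B2 = {3, 6}  B3 = {2, 3}  B4 = {3, 4}  B5 = {1, 3}  B6 = {6, 7}  B7 = {0, 3}
Tree: B1–B2, B2–B3, B2–B4, B4–B5, B2–B6, B3–B7
The largest bag has 2 vertices, giving width 1; this decomposition certifies tw(G) ≤ 1. G has an edge, so its treewidth is at least 1. Hence tw(G) = 1 exactly.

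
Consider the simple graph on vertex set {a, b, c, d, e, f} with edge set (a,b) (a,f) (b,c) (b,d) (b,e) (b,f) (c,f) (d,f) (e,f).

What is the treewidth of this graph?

A width-2 tree decomposition is:
Bags: B1 = {a, b, f}  B2 = {b, d, f}  B3 = {b, e, f}  B4 = {b, c, f}
Tree: B1–B2, B1–B3, B1–B4
Each bag holds 3 vertices, so the decomposition has width 2, which upper-bounds the treewidth. On the other hand G contains the 3-clique {b, d, f}. A clique must lie in a single bag of any decomposition, so no decomposition can have width below 2. The upper and lower bounds meet at 2, so that is the treewidth.

2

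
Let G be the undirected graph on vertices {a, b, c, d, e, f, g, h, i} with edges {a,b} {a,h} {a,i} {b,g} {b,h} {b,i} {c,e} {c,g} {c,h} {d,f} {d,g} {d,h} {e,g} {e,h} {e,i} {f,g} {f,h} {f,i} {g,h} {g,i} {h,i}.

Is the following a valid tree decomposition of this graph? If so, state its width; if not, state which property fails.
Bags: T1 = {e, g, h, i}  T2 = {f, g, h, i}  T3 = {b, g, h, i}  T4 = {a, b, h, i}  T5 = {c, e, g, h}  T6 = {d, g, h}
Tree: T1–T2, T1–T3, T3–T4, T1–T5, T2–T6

No — edge (f,d) lies in no bag.

A tree decomposition must satisfy three properties: every vertex lies in some bag; for every edge, both endpoints lie together in some bag; and for every vertex, the bags containing it form a connected subtree. Here edge (f,d) lies in no bag, so the decomposition is invalid.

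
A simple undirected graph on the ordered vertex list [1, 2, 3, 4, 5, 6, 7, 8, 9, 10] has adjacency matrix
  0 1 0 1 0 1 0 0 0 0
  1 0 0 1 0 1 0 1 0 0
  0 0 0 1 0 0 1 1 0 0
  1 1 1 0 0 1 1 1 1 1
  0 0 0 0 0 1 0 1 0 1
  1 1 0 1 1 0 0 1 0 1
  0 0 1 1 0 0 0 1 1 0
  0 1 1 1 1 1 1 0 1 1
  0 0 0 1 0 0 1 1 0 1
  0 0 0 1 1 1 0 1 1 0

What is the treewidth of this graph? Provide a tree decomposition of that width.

Treewidth 3.
One optimal decomposition is:
Bags: B1 = {4, 8, 9, 10}  B2 = {4, 7, 8, 9}  B3 = {4, 6, 8, 10}  B4 = {3, 4, 7, 8}  B5 = {5, 6, 8, 10}  B6 = {2, 4, 6, 8}  B7 = {1, 2, 4, 6}
Tree: B1–B2, B1–B3, B2–B4, B3–B5, B3–B6, B6–B7

Each bag holds 4 vertices, so the decomposition has width 3, which upper-bounds the treewidth. On the other hand G contains the 4-clique {4, 8, 9, 10}. A clique must lie in a single bag of any decomposition, so no decomposition can have width below 3. The upper and lower bounds meet at 3, so that is the treewidth.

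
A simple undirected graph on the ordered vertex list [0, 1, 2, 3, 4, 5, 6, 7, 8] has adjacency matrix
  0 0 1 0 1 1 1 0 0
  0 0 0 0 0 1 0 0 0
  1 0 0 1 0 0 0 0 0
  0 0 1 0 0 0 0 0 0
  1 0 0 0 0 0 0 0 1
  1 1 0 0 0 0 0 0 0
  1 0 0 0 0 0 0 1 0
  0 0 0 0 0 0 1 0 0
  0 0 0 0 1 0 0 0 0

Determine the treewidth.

A width-1 tree decomposition is:
Bags: B1 = {0, 4}  B2 = {0, 5}  B3 = {0, 2}  B4 = {1, 5}  B5 = {0, 6}  B6 = {6, 7}  B7 = {4, 8}  B8 = {2, 3}
Tree: B1–B2, B2–B3, B2–B4, B3–B5, B5–B6, B1–B7, B3–B8
Each bag holds 2 vertices, so the decomposition has width 1, which upper-bounds the treewidth. G has an edge, so its treewidth is at least 1. Combining the bounds, tw(G) = 1.

1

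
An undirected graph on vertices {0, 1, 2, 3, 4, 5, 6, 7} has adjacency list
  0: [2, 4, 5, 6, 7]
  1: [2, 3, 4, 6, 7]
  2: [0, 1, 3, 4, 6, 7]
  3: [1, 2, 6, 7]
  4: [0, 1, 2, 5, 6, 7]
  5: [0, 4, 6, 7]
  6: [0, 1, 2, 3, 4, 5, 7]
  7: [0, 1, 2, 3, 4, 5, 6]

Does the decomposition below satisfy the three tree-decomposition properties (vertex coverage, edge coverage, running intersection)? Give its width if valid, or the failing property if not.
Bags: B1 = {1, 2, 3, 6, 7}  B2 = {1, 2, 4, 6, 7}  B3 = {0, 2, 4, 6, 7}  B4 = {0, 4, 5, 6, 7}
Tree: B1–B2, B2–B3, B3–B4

Yes; width 4.

Checking the three conditions: (i) the bags cover all of {0, 1, 2, 3, 4, 5, 6, 7}; (ii) for each edge, some bag contains both endpoints; (iii) the bags containing any fixed vertex form a subtree. All hold, so the decomposition is valid with width 5 − 1 = 4.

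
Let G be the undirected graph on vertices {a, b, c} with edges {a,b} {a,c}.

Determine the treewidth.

A width-1 tree decomposition is:
Bags: B1 = {a, c}  B2 = {a, b}
Tree: B1–B2
Every bag has size at most 2, so the width is 2 − 1 = 1 and tw(G) ≤ 1. Any graph with an edge has treewidth ≥ 1, and G has the edge a–c. Hence tw(G) = 1 exactly.

1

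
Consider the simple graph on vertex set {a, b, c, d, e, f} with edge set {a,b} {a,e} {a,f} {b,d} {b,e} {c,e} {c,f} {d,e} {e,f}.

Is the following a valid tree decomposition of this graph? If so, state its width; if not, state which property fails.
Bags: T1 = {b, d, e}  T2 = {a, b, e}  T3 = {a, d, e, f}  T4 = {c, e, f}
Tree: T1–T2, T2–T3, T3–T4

A tree decomposition must satisfy three properties: every vertex lies in some bag; for every edge, both endpoints lie together in some bag; and for every vertex, the bags containing it form a connected subtree. Here bags containing vertex d are not connected in the tree, so the decomposition is invalid.

No — bags containing vertex d are not connected in the tree.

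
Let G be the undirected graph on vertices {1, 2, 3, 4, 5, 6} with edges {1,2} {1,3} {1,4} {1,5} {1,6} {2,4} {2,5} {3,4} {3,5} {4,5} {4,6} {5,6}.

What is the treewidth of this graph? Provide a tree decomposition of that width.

Treewidth 3.
One optimal decomposition is:
Bags: B1 = {1, 3, 4, 5}  B2 = {1, 2, 4, 5}  B3 = {1, 4, 5, 6}
Tree: B1–B2, B1–B3

Every bag has size at most 4, so the width is 4 − 1 = 3 and tw(G) ≤ 3. Conversely, {1, 2, 4, 5} is a clique of size 4, and the vertices of any clique must share a bag in every tree decomposition; so some bag has ≥ 4 vertices and tw(G) ≥ 3. Combining the bounds, tw(G) = 3.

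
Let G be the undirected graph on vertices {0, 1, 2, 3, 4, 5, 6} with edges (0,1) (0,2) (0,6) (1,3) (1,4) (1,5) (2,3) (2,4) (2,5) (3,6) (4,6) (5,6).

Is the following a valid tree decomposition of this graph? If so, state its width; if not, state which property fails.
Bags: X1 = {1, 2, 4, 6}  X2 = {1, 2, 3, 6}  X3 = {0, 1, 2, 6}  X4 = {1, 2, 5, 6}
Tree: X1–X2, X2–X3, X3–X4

Checking the three conditions: (i) the bags cover all of {0, 1, 2, 3, 4, 5, 6}; (ii) for each edge, some bag contains both endpoints; (iii) the bags containing any fixed vertex form a subtree. All hold, so the decomposition is valid with width 4 − 1 = 3.

Yes; width 3.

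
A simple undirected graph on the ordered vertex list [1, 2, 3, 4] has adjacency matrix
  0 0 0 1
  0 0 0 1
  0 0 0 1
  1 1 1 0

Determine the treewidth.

A width-1 tree decomposition is:
Bags: B1 = {3, 4}  B2 = {2, 4}  B3 = {1, 4}
Tree: B1–B2, B2–B3
The largest bag has 2 vertices, giving width 1; this decomposition certifies tw(G) ≤ 1. Any graph with an edge has treewidth ≥ 1, and G has the edge 3–4. Hence tw(G) = 1 exactly.

1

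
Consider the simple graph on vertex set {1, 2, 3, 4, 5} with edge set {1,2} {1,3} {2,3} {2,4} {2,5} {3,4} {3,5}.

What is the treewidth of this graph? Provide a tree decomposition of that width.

Each bag holds 3 vertices, so the decomposition has width 2, which upper-bounds the treewidth. On the other hand G contains the 3-clique {1, 2, 3}. A clique must lie in a single bag of any decomposition, so no decomposition can have width below 2. The upper and lower bounds meet at 2, so that is the treewidth.

Treewidth 2.
One such decomposition:
Bags: B1 = {2, 3, 4}  B2 = {1, 2, 3}  B3 = {2, 3, 5}
Tree: B1–B2, B2–B3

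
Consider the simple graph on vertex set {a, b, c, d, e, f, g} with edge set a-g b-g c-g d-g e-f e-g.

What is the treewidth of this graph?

1

A width-1 tree decomposition is:
Bags: B1 = {e, f}  B2 = {e, g}  B3 = {b, g}  B4 = {c, g}  B5 = {a, g}  B6 = {d, g}
Tree: B1–B2, B2–B3, B2–B4, B3–B5, B3–B6
Every bag has size at most 2, so the width is 2 − 1 = 1 and tw(G) ≤ 1. G has an edge, so its treewidth is at least 1. Therefore the treewidth is 1.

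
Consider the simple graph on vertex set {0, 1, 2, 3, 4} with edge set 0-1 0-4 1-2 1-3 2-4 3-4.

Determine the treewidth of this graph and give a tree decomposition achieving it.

Treewidth 2.
One such decomposition:
Bags: B1 = {0, 1, 4}  B2 = {1, 3, 4}  B3 = {1, 2, 4}
Tree: B1–B2, B2–B3

Every bag has size at most 3, so the width is 3 − 1 = 2 and tw(G) ≤ 2. For the lower bound, G contains the cycle 0–4–3–1–0, so G is not a forest; only forests have treewidth ≤ 1, hence tw(G) ≥ 2. The upper and lower bounds meet at 2, so that is the treewidth.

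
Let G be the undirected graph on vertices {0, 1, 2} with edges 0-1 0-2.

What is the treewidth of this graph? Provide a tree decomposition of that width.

Every bag has size at most 2, so the width is 2 − 1 = 1 and tw(G) ≤ 1. Any graph with an edge has treewidth ≥ 1, and G has the edge 1–0. Therefore the treewidth is 1.

Treewidth 1.
One such decomposition:
Bags: B1 = {0, 1}  B2 = {0, 2}
Tree: B1–B2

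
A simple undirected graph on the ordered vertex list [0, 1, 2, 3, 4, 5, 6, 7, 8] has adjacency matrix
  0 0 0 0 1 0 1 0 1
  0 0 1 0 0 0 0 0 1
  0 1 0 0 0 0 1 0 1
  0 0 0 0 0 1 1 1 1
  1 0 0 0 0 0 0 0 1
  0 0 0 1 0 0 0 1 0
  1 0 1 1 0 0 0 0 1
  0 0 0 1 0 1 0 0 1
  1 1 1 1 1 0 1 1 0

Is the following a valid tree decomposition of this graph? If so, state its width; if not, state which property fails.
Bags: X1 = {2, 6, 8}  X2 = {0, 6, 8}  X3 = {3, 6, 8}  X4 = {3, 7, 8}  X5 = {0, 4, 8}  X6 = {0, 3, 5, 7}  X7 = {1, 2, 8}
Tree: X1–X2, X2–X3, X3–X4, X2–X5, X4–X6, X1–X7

A tree decomposition must satisfy three properties: every vertex lies in some bag; for every edge, both endpoints lie together in some bag; and for every vertex, the bags containing it form a connected subtree. Here bags containing vertex 0 are not connected in the tree, so the decomposition is invalid.

No — bags containing vertex 0 are not connected in the tree.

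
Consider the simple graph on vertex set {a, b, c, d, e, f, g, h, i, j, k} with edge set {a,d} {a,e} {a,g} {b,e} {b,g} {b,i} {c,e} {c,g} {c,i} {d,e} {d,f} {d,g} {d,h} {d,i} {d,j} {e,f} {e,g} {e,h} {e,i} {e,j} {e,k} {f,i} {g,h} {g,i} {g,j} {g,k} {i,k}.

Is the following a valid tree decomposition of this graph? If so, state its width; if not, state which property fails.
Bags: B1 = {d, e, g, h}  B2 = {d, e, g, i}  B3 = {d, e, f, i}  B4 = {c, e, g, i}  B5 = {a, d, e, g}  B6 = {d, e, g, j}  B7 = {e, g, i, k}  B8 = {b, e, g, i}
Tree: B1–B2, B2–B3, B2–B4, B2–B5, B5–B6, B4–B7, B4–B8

Yes; width 3.

Every vertex of G appears in some bag (union = {a, b, c, d, e, f, g, h, i, j, k}); every edge is covered by a bag; and for each vertex v the set of bags containing v is connected in the bag tree. The decomposition is therefore valid. The largest bag has 4 vertices, so the width is 3.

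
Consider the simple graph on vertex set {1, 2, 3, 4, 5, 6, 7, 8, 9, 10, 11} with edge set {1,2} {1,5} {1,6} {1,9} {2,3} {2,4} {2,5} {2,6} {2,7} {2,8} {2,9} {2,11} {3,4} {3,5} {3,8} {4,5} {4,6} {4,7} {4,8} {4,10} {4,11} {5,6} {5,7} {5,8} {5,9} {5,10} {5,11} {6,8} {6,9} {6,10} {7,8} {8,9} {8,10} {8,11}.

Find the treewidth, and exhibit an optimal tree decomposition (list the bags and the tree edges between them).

Every bag has size at most 5, so the width is 5 − 1 = 4 and tw(G) ≤ 4. Conversely, {2, 5, 6, 8, 9} is a clique of size 5, and the vertices of any clique must share a bag in every tree decomposition; so some bag has ≥ 5 vertices and tw(G) ≥ 4. Therefore the treewidth is 4.

Treewidth 4.
Bags: B1 = {2, 4, 5, 6, 8}  B2 = {2, 4, 5, 8, 11}  B3 = {2, 3, 4, 5, 8}  B4 = {2, 5, 6, 8, 9}  B5 = {2, 4, 5, 7, 8}  B6 = {1, 2, 5, 6, 9}  B7 = {4, 5, 6, 8, 10}
Tree: B1–B2, B2–B3, B1–B4, B1–B5, B4–B6, B1–B7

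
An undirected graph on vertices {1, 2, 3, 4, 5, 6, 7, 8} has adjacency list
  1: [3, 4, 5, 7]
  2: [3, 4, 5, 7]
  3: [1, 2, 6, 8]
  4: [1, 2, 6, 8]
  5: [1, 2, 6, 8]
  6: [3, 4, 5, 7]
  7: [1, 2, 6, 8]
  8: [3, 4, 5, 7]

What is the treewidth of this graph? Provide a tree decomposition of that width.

Treewidth 4.
Bags: B1 = {1, 2, 6, 7, 8}  B2 = {1, 2, 5, 6, 8}  B3 = {1, 2, 3, 6, 8}  B4 = {1, 2, 4, 6, 8}
Tree: B1–B2, B2–B3, B3–B4

Every bag has size at most 5, so the width is 5 − 1 = 4 and tw(G) ≤ 4. For the lower bound: the 5 vertex sets {1,7}, {2,5}, {3,8}, {6}, {4} are disjoint, each induces a connected subgraph, and every pair is joined by at least one edge of G. Contracting each set to a single vertex therefore yields K_{5} as a minor, and since treewidth is minor-monotone, tw(G) ≥ tw(K_{5}) = 4. Hence tw(G) = 4 exactly.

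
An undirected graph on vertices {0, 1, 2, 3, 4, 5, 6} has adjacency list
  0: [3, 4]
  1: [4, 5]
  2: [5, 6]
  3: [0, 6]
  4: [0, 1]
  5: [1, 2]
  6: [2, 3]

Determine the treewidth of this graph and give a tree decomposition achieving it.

Every bag has size at most 3, so the width is 3 − 1 = 2 and tw(G) ≤ 2. The edges 5–2–6–3–0–4–1–5 form a cycle, so G is not a tree and its treewidth is at least 2. Hence tw(G) = 2 exactly.

Treewidth 2.
One such decomposition:
Bags: B1 = {2, 5, 6}  B2 = {3, 5, 6}  B3 = {0, 3, 5}  B4 = {0, 4, 5}  B5 = {1, 4, 5}
Tree: B1–B2, B2–B3, B3–B4, B4–B5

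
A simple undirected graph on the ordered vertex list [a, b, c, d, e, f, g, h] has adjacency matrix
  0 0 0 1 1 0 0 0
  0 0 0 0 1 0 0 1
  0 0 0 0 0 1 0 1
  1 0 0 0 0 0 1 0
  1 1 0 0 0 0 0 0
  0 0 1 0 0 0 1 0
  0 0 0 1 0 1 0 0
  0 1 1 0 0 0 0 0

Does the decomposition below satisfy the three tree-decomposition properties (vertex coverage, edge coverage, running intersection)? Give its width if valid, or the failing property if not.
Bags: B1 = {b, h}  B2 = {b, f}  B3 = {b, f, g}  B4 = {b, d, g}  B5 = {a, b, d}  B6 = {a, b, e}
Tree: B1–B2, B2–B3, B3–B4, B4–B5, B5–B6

A tree decomposition must satisfy three properties: every vertex lies in some bag; for every edge, both endpoints lie together in some bag; and for every vertex, the bags containing it form a connected subtree. Here vertex c appears in no bag, so the decomposition is invalid.

No — vertex c appears in no bag.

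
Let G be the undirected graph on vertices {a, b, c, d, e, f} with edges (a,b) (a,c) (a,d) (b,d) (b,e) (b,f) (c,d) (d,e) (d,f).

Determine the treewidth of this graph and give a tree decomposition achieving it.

Treewidth 2.
One optimal decomposition is:
Bags: B1 = {b, d, f}  B2 = {a, b, d}  B3 = {b, d, e}  B4 = {a, c, d}
Tree: B1–B2, B1–B3, B2–B4

Every bag has size at most 3, so the width is 3 − 1 = 2 and tw(G) ≤ 2. Conversely, {a, c, d} is a clique of size 3, and the vertices of any clique must share a bag in every tree decomposition; so some bag has ≥ 3 vertices and tw(G) ≥ 2. The upper and lower bounds meet at 2, so that is the treewidth.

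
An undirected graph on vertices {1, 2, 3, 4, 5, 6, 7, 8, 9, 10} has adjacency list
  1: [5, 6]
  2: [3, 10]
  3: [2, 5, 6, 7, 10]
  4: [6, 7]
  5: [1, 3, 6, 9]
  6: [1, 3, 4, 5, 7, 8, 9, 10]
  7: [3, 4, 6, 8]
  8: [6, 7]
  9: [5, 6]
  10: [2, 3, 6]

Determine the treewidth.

2

A width-2 tree decomposition is:
Bags: B1 = {3, 5, 6}  B2 = {5, 6, 9}  B3 = {3, 6, 10}  B4 = {2, 3, 10}  B5 = {3, 6, 7}  B6 = {4, 6, 7}  B7 = {1, 5, 6}  B8 = {6, 7, 8}
Tree: B1–B2, B1–B3, B3–B4, B3–B5, B5–B6, B1–B7, B6–B8
The largest bag has 3 vertices, giving width 2; this decomposition certifies tw(G) ≤ 2. Conversely, {2, 3, 10} is a clique of size 3, and the vertices of any clique must share a bag in every tree decomposition; so some bag has ≥ 3 vertices and tw(G) ≥ 2. Hence tw(G) = 2 exactly.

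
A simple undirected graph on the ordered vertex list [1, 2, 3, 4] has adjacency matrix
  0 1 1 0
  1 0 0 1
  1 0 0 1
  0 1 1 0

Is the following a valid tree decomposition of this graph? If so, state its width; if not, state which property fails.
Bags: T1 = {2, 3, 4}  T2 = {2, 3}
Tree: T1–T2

A tree decomposition must satisfy three properties: every vertex lies in some bag; for every edge, both endpoints lie together in some bag; and for every vertex, the bags containing it form a connected subtree. Here vertex 1 appears in no bag, so the decomposition is invalid.

No — vertex 1 appears in no bag.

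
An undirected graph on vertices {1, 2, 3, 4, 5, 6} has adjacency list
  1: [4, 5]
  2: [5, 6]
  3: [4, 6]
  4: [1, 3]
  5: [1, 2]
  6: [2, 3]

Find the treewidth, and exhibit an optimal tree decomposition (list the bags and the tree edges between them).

Every bag has size at most 3, so the width is 3 − 1 = 2 and tw(G) ≤ 2. Since 5–2–6–3–4–1–5 is a cycle in G, G is not acyclic. Forests are exactly the graphs of treewidth ≤ 1, so tw(G) ≥ 2. The upper and lower bounds meet at 2, so that is the treewidth.

Treewidth 2.
One optimal decomposition is:
Bags: B1 = {2, 5, 6}  B2 = {3, 5, 6}  B3 = {3, 4, 5}  B4 = {1, 4, 5}
Tree: B1–B2, B2–B3, B3–B4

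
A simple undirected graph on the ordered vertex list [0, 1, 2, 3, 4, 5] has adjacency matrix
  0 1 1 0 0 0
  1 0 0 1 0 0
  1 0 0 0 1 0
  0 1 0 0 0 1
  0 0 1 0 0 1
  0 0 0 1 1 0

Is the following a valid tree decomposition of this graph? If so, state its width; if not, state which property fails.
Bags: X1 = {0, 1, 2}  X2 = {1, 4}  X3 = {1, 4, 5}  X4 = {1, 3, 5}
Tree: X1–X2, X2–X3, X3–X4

No — edge (2,4) lies in no bag.

A tree decomposition must satisfy three properties: every vertex lies in some bag; for every edge, both endpoints lie together in some bag; and for every vertex, the bags containing it form a connected subtree. Here edge (2,4) lies in no bag, so the decomposition is invalid.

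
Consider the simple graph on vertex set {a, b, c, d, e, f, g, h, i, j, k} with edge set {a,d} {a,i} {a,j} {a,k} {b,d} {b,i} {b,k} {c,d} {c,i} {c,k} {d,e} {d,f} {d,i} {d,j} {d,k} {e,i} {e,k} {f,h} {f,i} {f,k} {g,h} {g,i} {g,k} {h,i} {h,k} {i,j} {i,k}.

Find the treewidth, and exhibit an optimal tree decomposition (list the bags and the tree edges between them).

Each bag holds 4 vertices, so the decomposition has width 3, which upper-bounds the treewidth. Conversely, {a, d, i, j} is a clique of size 4, and the vertices of any clique must share a bag in every tree decomposition; so some bag has ≥ 4 vertices and tw(G) ≥ 3. Hence tw(G) = 3 exactly.

Treewidth 3.
Bags: B1 = {a, d, i, k}  B2 = {d, f, i, k}  B3 = {c, d, i, k}  B4 = {b, d, i, k}  B5 = {f, h, i, k}  B6 = {d, e, i, k}  B7 = {g, h, i, k}  B8 = {a, d, i, j}
Tree: B1–B2, B2–B3, B3–B4, B2–B5, B2–B6, B5–B7, B1–B8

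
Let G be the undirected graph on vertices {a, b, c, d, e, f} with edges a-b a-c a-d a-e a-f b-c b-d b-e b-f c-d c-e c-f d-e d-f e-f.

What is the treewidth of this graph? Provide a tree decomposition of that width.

Treewidth 5.
Bags: B1 = {a, b, c, d, e, f}
Tree: (single bag)

A single bag containing all 6 vertices is trivially a valid decomposition of width 5. Conversely, {a, b, c, d, e, f} is a clique of size 6, and the vertices of any clique must share a bag in every tree decomposition; so some bag has ≥ 6 vertices and tw(G) ≥ 5. Hence tw(G) = 5 exactly.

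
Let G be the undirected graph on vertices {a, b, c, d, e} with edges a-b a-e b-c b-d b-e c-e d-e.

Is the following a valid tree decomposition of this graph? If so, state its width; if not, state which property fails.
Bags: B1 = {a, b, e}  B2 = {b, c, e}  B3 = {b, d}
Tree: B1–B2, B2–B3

No — edge (e,d) lies in no bag.

A tree decomposition must satisfy three properties: every vertex lies in some bag; for every edge, both endpoints lie together in some bag; and for every vertex, the bags containing it form a connected subtree. Here edge (e,d) lies in no bag, so the decomposition is invalid.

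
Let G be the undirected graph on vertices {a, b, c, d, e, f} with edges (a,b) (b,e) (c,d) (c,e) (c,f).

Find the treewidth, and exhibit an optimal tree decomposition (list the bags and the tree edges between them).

Every bag has size at most 2, so the width is 2 − 1 = 1 and tw(G) ≤ 1. Since G has at least one edge (e.g. c–e), it is not an edgeless graph, so tw(G) ≥ 1. Combining the bounds, tw(G) = 1.

Treewidth 1.
Bags: B1 = {c, e}  B2 = {c, d}  B3 = {c, f}  B4 = {b, e}  B5 = {a, b}
Tree: B1–B2, B2–B3, B1–B4, B4–B5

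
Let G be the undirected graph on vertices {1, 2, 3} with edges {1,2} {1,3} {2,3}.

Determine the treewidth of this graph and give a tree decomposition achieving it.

Treewidth 2.
One such decomposition:
Bags: B1 = {1, 2, 3}
Tree: (single bag)

A single bag containing all 3 vertices is trivially a valid decomposition of width 2. On the other hand G contains the 3-clique {1, 2, 3}. A clique must lie in a single bag of any decomposition, so no decomposition can have width below 2. Hence tw(G) = 2 exactly.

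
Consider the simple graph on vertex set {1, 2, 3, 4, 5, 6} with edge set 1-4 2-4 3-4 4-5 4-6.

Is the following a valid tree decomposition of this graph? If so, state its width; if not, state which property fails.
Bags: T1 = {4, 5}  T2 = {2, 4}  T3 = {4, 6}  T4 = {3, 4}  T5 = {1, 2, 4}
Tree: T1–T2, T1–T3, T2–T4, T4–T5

A tree decomposition must satisfy three properties: every vertex lies in some bag; for every edge, both endpoints lie together in some bag; and for every vertex, the bags containing it form a connected subtree. Here bags containing vertex 2 are not connected in the tree, so the decomposition is invalid.

No — bags containing vertex 2 are not connected in the tree.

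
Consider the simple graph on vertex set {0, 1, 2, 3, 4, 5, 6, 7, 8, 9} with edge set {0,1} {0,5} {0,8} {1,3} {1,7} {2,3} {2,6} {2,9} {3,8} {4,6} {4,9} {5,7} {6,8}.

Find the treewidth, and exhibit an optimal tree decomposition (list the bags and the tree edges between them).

Treewidth 2.
One optimal decomposition is:
Bags: B1 = {0, 5, 7}  B2 = {0, 1, 7}  B3 = {0, 1, 8}  B4 = {1, 3, 8}  B5 = {3, 6, 8}  B6 = {2, 3, 6}  B7 = {2, 4, 6}  B8 = {2, 4, 9}
Tree: B1–B2, B2–B3, B3–B4, B4–B5, B5–B6, B6–B7, B7–B8

Each bag holds 3 vertices, so the decomposition has width 2, which upper-bounds the treewidth. The edges 5–7–1–0–5 form a cycle, so G is not a tree and its treewidth is at least 2. Combining the bounds, tw(G) = 2.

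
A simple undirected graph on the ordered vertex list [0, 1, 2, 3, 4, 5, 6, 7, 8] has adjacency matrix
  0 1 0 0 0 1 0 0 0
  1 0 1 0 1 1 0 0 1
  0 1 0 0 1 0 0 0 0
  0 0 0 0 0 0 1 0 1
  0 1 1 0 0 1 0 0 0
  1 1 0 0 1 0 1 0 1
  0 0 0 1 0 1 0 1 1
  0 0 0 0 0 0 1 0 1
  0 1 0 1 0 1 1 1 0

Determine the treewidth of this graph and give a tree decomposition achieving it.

Every bag has size at most 3, so the width is 3 − 1 = 2 and tw(G) ≤ 2. On the other hand G contains the 3-clique {1, 2, 4}. A clique must lie in a single bag of any decomposition, so no decomposition can have width below 2. Therefore the treewidth is 2.

Treewidth 2.
One optimal decomposition is:
Bags: B1 = {1, 4, 5}  B2 = {1, 5, 8}  B3 = {1, 2, 4}  B4 = {5, 6, 8}  B5 = {3, 6, 8}  B6 = {0, 1, 5}  B7 = {6, 7, 8}
Tree: B1–B2, B1–B3, B2–B4, B4–B5, B1–B6, B4–B7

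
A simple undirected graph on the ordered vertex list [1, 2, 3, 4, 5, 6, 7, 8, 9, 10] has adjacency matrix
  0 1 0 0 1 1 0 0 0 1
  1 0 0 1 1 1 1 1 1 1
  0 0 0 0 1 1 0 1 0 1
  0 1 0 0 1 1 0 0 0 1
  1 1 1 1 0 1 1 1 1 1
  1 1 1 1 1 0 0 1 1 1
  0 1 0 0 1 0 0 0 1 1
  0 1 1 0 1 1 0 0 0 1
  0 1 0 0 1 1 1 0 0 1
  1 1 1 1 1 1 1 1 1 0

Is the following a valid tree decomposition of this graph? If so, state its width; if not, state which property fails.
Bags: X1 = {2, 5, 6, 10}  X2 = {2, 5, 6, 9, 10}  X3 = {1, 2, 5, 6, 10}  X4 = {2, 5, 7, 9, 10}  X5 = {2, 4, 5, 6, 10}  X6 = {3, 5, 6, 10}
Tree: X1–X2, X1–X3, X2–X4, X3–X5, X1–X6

A tree decomposition must satisfy three properties: every vertex lies in some bag; for every edge, both endpoints lie together in some bag; and for every vertex, the bags containing it form a connected subtree. Here vertex 8 appears in no bag, so the decomposition is invalid.

No — vertex 8 appears in no bag.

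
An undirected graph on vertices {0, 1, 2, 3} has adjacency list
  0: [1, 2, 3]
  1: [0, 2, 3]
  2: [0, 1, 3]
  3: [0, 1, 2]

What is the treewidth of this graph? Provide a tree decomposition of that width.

Treewidth 3.
One optimal decomposition is:
Bags: B1 = {0, 1, 2, 3}
Tree: (single bag)

A single bag containing all 4 vertices is trivially a valid decomposition of width 3. On the other hand G contains the 4-clique {0, 1, 2, 3}. A clique must lie in a single bag of any decomposition, so no decomposition can have width below 3. Hence tw(G) = 3 exactly.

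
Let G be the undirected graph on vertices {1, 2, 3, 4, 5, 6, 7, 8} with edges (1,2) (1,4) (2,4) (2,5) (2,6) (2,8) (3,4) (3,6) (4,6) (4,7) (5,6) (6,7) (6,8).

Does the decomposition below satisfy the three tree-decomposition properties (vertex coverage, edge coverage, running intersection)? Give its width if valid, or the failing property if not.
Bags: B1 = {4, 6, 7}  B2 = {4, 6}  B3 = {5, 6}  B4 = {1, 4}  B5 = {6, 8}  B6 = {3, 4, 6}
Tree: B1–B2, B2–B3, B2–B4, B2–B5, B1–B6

No — vertex 2 appears in no bag.

A tree decomposition must satisfy three properties: every vertex lies in some bag; for every edge, both endpoints lie together in some bag; and for every vertex, the bags containing it form a connected subtree. Here vertex 2 appears in no bag, so the decomposition is invalid.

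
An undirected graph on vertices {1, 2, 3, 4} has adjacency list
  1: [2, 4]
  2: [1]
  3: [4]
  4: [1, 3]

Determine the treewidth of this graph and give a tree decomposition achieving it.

Treewidth 1.
One optimal decomposition is:
Bags: B1 = {1, 2}  B2 = {1, 4}  B3 = {3, 4}
Tree: B1–B2, B2–B3

Every bag has size at most 2, so the width is 2 − 1 = 1 and tw(G) ≤ 1. Any graph with an edge has treewidth ≥ 1, and G has the edge 2–1. Combining the bounds, tw(G) = 1.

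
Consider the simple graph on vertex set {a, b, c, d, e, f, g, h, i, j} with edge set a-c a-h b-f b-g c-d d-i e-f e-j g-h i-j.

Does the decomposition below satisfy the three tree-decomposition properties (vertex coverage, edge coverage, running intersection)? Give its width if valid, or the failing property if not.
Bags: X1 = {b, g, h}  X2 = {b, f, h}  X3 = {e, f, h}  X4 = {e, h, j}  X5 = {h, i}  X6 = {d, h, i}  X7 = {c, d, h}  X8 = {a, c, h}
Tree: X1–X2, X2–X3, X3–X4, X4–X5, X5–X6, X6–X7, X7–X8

No — edge (j,i) lies in no bag.

A tree decomposition must satisfy three properties: every vertex lies in some bag; for every edge, both endpoints lie together in some bag; and for every vertex, the bags containing it form a connected subtree. Here edge (j,i) lies in no bag, so the decomposition is invalid.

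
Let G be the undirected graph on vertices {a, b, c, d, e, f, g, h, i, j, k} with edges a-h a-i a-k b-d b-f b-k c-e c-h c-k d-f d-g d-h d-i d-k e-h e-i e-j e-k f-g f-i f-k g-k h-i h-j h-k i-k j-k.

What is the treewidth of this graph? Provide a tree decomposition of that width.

Treewidth 3.
One optimal decomposition is:
Bags: B1 = {e, h, i, k}  B2 = {e, h, j, k}  B3 = {d, h, i, k}  B4 = {a, h, i, k}  B5 = {d, f, i, k}  B6 = {c, e, h, k}  B7 = {d, f, g, k}  B8 = {b, d, f, k}
Tree: B1–B2, B1–B3, B1–B4, B3–B5, B1–B6, B5–B7, B7–B8

Every bag has size at most 4, so the width is 4 − 1 = 3 and tw(G) ≤ 3. On the other hand G contains the 4-clique {d, f, g, k}. A clique must lie in a single bag of any decomposition, so no decomposition can have width below 3. Combining the bounds, tw(G) = 3.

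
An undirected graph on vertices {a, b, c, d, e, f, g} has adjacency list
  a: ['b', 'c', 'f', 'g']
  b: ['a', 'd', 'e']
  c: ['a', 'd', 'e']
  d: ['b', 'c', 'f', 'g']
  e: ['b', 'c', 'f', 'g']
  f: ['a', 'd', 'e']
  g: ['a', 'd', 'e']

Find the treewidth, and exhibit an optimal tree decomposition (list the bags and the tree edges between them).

The largest bag has 4 vertices, giving width 3; this decomposition certifies tw(G) ≤ 3. For the lower bound: the 4 vertex sets {b,d}, {a,g}, {e}, {f} are disjoint, each induces a connected subgraph, and every pair is joined by at least one edge of G. Contracting each set to a single vertex therefore yields K_{4} as a minor, and since treewidth is minor-monotone, tw(G) ≥ tw(K_{4}) = 3. Hence tw(G) = 3 exactly.

Treewidth 3.
Bags: B1 = {a, b, d, e}  B2 = {a, d, e, g}  B3 = {a, d, e, f}  B4 = {a, c, d, e}
Tree: B1–B2, B2–B3, B3–B4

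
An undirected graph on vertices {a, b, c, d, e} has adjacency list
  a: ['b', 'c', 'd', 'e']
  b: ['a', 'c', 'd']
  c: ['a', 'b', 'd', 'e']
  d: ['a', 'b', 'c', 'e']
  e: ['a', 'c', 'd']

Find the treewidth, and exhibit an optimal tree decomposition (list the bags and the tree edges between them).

Treewidth 3.
One such decomposition:
Bags: B1 = {a, c, d, e}  B2 = {a, b, c, d}
Tree: B1–B2

The largest bag has 4 vertices, giving width 3; this decomposition certifies tw(G) ≤ 3. Conversely, {a, c, d, e} is a clique of size 4, and the vertices of any clique must share a bag in every tree decomposition; so some bag has ≥ 4 vertices and tw(G) ≥ 3. Combining the bounds, tw(G) = 3.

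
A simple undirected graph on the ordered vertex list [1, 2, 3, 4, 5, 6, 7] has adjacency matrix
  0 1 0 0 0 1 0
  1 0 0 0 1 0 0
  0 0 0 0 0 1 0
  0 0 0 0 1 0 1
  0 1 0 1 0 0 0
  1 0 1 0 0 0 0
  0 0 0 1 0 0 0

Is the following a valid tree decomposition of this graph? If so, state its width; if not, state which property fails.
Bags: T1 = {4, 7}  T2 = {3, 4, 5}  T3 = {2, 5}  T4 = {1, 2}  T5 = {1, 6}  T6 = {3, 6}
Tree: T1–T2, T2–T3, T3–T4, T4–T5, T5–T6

A tree decomposition must satisfy three properties: every vertex lies in some bag; for every edge, both endpoints lie together in some bag; and for every vertex, the bags containing it form a connected subtree. Here bags containing vertex 3 are not connected in the tree, so the decomposition is invalid.

No — bags containing vertex 3 are not connected in the tree.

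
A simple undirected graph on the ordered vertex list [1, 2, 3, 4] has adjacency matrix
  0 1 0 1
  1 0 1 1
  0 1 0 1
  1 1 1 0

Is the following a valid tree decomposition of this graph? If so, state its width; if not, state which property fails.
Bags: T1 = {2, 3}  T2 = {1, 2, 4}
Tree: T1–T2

No — edge (4,3) lies in no bag.

A tree decomposition must satisfy three properties: every vertex lies in some bag; for every edge, both endpoints lie together in some bag; and for every vertex, the bags containing it form a connected subtree. Here edge (4,3) lies in no bag, so the decomposition is invalid.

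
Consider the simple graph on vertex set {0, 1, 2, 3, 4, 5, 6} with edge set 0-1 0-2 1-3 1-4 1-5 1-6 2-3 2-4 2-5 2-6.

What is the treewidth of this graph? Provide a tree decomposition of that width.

Every bag has size at most 3, so the width is 3 − 1 = 2 and tw(G) ≤ 2. Since 1–4–2–6–1 is a cycle in G, G is not acyclic. Forests are exactly the graphs of treewidth ≤ 1, so tw(G) ≥ 2. Therefore the treewidth is 2.

Treewidth 2.
Bags: B1 = {1, 2, 4}  B2 = {1, 2, 6}  B3 = {1, 2, 5}  B4 = {0, 1, 2}  B5 = {1, 2, 3}
Tree: B1–B2, B2–B3, B3–B4, B4–B5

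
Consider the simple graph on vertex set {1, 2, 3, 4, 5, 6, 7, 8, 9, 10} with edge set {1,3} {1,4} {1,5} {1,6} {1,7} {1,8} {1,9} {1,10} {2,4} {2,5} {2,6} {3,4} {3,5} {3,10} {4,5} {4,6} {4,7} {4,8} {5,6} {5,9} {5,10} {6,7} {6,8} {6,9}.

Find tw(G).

3

A width-3 tree decomposition is:
Bags: B1 = {1, 4, 5, 6}  B2 = {1, 4, 6, 7}  B3 = {2, 4, 5, 6}  B4 = {1, 3, 4, 5}  B5 = {1, 3, 5, 10}  B6 = {1, 4, 6, 8}  B7 = {1, 5, 6, 9}
Tree: B1–B2, B1–B3, B1–B4, B4–B5, B1–B6, B1–B7
The largest bag has 4 vertices, giving width 3; this decomposition certifies tw(G) ≤ 3. For the lower bound, the 4 vertices {1, 5, 6, 9} are pairwise adjacent, and any tree decomposition puts a clique entirely inside one bag — forcing width ≥ 3. Therefore the treewidth is 3.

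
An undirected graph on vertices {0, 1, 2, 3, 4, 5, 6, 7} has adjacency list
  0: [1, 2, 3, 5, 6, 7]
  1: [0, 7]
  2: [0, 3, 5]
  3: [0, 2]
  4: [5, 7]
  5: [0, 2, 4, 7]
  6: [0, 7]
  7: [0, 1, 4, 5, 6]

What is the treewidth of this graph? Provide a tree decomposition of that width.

Treewidth 2.
Bags: B1 = {0, 2, 5}  B2 = {0, 5, 7}  B3 = {0, 2, 3}  B4 = {4, 5, 7}  B5 = {0, 6, 7}  B6 = {0, 1, 7}
Tree: B1–B2, B1–B3, B2–B4, B2–B5, B2–B6

The largest bag has 3 vertices, giving width 2; this decomposition certifies tw(G) ≤ 2. Conversely, {0, 2, 3} is a clique of size 3, and the vertices of any clique must share a bag in every tree decomposition; so some bag has ≥ 3 vertices and tw(G) ≥ 2. Therefore the treewidth is 2.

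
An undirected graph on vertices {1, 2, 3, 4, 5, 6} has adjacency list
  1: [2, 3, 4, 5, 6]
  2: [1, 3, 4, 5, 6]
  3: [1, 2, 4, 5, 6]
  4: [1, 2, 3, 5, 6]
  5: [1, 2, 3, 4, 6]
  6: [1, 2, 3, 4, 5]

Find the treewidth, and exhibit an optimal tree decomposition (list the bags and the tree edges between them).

Treewidth 5.
One such decomposition:
Bags: B1 = {1, 2, 3, 4, 5, 6}
Tree: (single bag)

A single bag containing all 6 vertices is trivially a valid decomposition of width 5. On the other hand G contains the 6-clique {1, 2, 3, 4, 5, 6}. A clique must lie in a single bag of any decomposition, so no decomposition can have width below 5. Therefore the treewidth is 5.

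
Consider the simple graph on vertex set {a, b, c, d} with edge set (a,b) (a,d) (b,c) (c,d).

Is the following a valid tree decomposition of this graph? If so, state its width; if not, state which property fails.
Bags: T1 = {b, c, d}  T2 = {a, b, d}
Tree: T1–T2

Checking the three conditions: (i) the bags cover all of {a, b, c, d}; (ii) for each edge, some bag contains both endpoints; (iii) the bags containing any fixed vertex form a subtree. All hold, so the decomposition is valid with width 3 − 1 = 2.

Yes; width 2.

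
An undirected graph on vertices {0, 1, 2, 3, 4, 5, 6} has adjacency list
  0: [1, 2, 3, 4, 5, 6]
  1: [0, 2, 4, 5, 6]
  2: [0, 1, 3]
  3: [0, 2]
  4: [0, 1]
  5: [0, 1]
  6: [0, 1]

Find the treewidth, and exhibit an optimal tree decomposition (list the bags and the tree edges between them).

Every bag has size at most 3, so the width is 3 − 1 = 2 and tw(G) ≤ 2. For the lower bound, the 3 vertices {0, 1, 2} are pairwise adjacent, and any tree decomposition puts a clique entirely inside one bag — forcing width ≥ 2. Therefore the treewidth is 2.

Treewidth 2.
One optimal decomposition is:
Bags: B1 = {0, 1, 5}  B2 = {0, 1, 6}  B3 = {0, 1, 2}  B4 = {0, 1, 4}  B5 = {0, 2, 3}
Tree: B1–B2, B2–B3, B2–B4, B3–B5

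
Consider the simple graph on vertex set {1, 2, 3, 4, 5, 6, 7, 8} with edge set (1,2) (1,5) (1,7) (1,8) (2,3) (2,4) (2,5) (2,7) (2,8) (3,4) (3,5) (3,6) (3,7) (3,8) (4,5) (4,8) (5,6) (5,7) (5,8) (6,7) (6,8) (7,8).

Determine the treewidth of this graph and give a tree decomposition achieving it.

The largest bag has 5 vertices, giving width 4; this decomposition certifies tw(G) ≤ 4. For the lower bound, the 5 vertices {1, 2, 5, 7, 8} are pairwise adjacent, and any tree decomposition puts a clique entirely inside one bag — forcing width ≥ 4. Therefore the treewidth is 4.

Treewidth 4.
One optimal decomposition is:
Bags: B1 = {2, 3, 5, 7, 8}  B2 = {2, 3, 4, 5, 8}  B3 = {3, 5, 6, 7, 8}  B4 = {1, 2, 5, 7, 8}
Tree: B1–B2, B1–B3, B1–B4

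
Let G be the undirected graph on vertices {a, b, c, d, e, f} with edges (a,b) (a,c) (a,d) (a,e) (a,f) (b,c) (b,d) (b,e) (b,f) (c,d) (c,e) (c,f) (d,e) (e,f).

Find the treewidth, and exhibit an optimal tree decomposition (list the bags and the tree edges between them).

The largest bag has 5 vertices, giving width 4; this decomposition certifies tw(G) ≤ 4. For the lower bound, the 5 vertices {a, b, c, d, e} are pairwise adjacent, and any tree decomposition puts a clique entirely inside one bag — forcing width ≥ 4. Combining the bounds, tw(G) = 4.

Treewidth 4.
Bags: B1 = {a, b, c, e, f}  B2 = {a, b, c, d, e}
Tree: B1–B2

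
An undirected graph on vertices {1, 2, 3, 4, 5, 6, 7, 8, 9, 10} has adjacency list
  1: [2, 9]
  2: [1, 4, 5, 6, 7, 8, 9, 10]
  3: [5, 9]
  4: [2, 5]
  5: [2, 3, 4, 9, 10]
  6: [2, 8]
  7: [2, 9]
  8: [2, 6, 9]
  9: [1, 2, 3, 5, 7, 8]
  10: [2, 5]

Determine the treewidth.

A width-2 tree decomposition is:
Bags: B1 = {2, 6, 8}  B2 = {2, 8, 9}  B3 = {2, 5, 9}  B4 = {3, 5, 9}  B5 = {1, 2, 9}  B6 = {2, 5, 10}  B7 = {2, 7, 9}  B8 = {2, 4, 5}
Tree: B1–B2, B2–B3, B3–B4, B3–B5, B3–B6, B5–B7, B6–B8
Each bag holds 3 vertices, so the decomposition has width 2, which upper-bounds the treewidth. On the other hand G contains the 3-clique {2, 8, 9}. A clique must lie in a single bag of any decomposition, so no decomposition can have width below 2. Therefore the treewidth is 2.

2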